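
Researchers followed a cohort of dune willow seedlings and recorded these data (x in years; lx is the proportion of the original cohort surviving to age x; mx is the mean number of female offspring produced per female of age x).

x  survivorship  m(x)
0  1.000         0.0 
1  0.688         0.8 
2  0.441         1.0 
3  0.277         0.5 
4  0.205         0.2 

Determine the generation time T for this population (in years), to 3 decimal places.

1.718

lx·mx: 0, 0.5504, 0.441, 0.1385, 0.041 → R0 = 1.1709
x·lx·mx: 0, 0.5504, 0.882, 0.4155, 0.164 → Σ = 2.0119
T = 2.0119 / 1.1709 = 1.718251… → 1.718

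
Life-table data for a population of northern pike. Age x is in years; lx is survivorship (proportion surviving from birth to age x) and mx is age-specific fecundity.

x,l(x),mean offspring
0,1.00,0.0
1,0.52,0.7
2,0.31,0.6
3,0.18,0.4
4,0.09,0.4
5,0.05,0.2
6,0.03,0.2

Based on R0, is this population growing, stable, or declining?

R0 = Σ lx·mx = 0 + 0.364 + 0.186 + 0.072 + 0.036 + 0.01 + 0.006 = 0.674
R0 < 1, so the population is declining.

declining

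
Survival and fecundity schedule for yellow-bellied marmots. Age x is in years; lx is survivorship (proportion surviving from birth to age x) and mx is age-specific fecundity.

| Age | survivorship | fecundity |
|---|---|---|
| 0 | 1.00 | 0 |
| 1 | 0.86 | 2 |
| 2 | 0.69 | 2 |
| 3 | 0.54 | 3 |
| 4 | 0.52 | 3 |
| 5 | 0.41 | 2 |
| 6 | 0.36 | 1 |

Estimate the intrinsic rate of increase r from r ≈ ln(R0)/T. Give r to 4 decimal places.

0.6864

R0 = Σ lx·mx = 0 + 1.72 + 1.38 + 1.62 + 1.56 + 0.82 + 0.36 = 7.46
Σ x·lx·mx = 21.84; T = 21.84/7.46 = 2.92761…
r ≈ ln(R0)/T = ln(7.46)/2.92761… = 0.686414… → 0.6864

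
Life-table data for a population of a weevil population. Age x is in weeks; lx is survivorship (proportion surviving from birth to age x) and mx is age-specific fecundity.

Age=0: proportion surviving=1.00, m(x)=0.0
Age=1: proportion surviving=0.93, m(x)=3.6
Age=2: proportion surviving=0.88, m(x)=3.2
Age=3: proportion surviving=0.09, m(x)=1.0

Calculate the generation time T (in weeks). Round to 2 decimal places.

1.48

lx·mx: 0, 3.348, 2.816, 0.09 → R0 = 6.254
x·lx·mx: 0, 3.348, 5.632, 0.27 → Σ = 9.25
T = 9.25 / 6.254 = 1.479053… → 1.48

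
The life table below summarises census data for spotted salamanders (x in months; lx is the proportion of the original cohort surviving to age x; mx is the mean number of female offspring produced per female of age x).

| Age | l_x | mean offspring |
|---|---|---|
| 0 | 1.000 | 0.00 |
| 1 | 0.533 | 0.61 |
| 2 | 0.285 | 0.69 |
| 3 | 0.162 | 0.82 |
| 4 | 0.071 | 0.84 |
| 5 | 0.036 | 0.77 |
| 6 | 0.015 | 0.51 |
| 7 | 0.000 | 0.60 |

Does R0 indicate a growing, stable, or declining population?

declining

R0 = Σ lx·mx = 0 + 0.32513 + 0.19665 + 0.13284 + 0.05964 + 0.02772 + 0.00765 + 0 = 0.74963
R0 < 1, so the population is declining.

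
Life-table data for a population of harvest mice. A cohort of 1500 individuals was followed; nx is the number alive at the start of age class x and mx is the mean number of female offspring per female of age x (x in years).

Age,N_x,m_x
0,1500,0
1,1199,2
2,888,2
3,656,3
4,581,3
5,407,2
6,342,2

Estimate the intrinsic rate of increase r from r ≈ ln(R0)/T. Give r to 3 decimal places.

lx = nx/n0 = nx/1500: 1, 0.79933…, 0.592, 0.43733…, 0.38733…, 0.27133…, 0.228
R0 = Σ lx·mx = 0 + 1.59867… + 1.184 + 1.312… + 1.162… + 0.54267… + 0.456 = 6.255333…
Σ x·lx·mx = 18…; T = 18…/6.255333… = 2.87754…
r ≈ ln(R0)/T = ln(6.255333…)/2.87754… = 0.63715… → 0.637

0.637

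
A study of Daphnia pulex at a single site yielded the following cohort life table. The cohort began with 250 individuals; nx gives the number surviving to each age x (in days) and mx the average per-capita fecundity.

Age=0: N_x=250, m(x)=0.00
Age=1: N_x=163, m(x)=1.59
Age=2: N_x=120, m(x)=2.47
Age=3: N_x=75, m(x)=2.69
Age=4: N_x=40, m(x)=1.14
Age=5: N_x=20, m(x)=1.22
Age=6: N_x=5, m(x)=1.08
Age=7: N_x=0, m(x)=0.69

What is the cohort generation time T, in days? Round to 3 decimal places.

lx = nx/n0 = nx/250: 1, 0.652, 0.48, 0.3, 0.16, 0.08, 0.02, 0
lx·mx: 0, 1.03668, 1.1856, 0.807, 0.1824, 0.0976, 0.0216, 0 → R0 = 3.33088
x·lx·mx: 0, 1.03668, 2.3712, 2.421, 0.7296, 0.488, 0.1296, 0 → Σ = 7.17608
T = 7.17608 / 3.33088 = 2.15441… → 2.154

2.154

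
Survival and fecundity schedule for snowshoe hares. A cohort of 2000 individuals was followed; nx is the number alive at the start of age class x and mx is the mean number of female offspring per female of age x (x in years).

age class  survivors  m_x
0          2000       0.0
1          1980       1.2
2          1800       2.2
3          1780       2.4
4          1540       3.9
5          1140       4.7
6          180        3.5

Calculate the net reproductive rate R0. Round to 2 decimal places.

11.30

lx = nx/n0 = nx/2000: 1, 0.99, 0.9, 0.89, 0.77, 0.57, 0.09
lx·mx by age: 0, 1.188, 1.98, 2.136, 3.003, 2.679, 0.315
R0 = Σ lx·mx = 11.301 → 11.30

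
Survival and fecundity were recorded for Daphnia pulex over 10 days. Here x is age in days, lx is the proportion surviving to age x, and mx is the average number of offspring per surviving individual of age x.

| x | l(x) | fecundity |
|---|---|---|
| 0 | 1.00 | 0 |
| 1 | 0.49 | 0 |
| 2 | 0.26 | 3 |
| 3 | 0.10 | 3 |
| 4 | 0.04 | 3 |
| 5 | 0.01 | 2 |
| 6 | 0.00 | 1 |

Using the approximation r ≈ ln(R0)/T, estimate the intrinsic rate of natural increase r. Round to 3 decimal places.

0.080

R0 = Σ lx·mx = 0 + 0 + 0.78 + 0.3 + 0.12 + 0.02 + 0 = 1.22
Σ x·lx·mx = 3.04; T = 3.04/1.22 = 2.4918…
r ≈ ln(R0)/T = ln(1.22)/2.4918… = 0.0798… → 0.080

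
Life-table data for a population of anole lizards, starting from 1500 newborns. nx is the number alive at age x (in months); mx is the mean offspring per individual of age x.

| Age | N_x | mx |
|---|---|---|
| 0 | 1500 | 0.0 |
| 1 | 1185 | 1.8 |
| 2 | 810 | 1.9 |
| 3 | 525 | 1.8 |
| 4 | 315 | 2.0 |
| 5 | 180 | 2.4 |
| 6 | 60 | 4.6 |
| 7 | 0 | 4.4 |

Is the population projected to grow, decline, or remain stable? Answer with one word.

lx = nx/n0 = nx/1500: 1, 0.79, 0.54, 0.35, 0.21, 0.12, 0.04, 0
R0 = Σ lx·mx = 0 + 1.422 + 1.026 + 0.63 + 0.42 + 0.288 + 0.184 + 0 = 3.97
R0 > 1, so the population is growing.

growing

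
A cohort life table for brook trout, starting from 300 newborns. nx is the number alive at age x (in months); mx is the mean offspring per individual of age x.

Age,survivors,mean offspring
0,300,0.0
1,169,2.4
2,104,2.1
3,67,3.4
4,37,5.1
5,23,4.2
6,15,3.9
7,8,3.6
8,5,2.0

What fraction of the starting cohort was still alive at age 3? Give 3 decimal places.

0.223

l_3 = n_3/n_0 = 67/300 = 0.223333… → 0.223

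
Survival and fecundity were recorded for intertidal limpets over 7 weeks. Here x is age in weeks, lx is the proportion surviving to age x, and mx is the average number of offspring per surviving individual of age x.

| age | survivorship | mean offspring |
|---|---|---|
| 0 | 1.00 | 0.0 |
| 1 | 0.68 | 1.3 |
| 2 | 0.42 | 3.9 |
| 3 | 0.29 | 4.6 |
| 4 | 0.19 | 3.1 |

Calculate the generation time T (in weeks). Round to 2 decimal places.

2.37

lx·mx: 0, 0.884, 1.638, 1.334, 0.589 → R0 = 4.445
x·lx·mx: 0, 0.884, 3.276, 4.002, 2.356 → Σ = 10.518
T = 10.518 / 4.445 = 2.366254… → 2.37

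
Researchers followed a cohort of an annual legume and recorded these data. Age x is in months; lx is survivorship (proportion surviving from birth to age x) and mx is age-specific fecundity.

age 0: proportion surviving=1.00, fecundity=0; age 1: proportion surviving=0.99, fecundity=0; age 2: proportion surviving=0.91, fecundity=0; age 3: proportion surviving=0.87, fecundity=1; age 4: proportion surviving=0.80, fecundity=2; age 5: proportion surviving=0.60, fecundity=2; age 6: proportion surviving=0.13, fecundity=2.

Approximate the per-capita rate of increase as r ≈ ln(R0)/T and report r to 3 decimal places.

0.325

R0 = Σ lx·mx = 0 + 0 + 0 + 0.87 + 1.6 + 1.2 + 0.26 = 3.93
Σ x·lx·mx = 16.57; T = 16.57/3.93 = 4.21628…
r ≈ ln(R0)/T = ln(3.93)/4.21628… = 0.32461… → 0.325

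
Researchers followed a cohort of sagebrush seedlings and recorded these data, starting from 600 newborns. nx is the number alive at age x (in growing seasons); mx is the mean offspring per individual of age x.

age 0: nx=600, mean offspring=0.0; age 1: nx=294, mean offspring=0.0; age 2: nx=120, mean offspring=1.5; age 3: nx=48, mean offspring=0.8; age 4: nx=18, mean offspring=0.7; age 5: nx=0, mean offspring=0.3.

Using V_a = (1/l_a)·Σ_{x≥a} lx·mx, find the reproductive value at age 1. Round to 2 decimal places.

0.79

lx = nx/n0 = nx/600: 1, 0.49, 0.2, 0.08, 0.03, 0
lx·mx for x ≥ 1: 0, 0.3, 0.064, 0.021, 0 → sum = 0.385
V_1 = 0.385 / l_1 = 0.385 / 0.49 = 0.785714… → 0.79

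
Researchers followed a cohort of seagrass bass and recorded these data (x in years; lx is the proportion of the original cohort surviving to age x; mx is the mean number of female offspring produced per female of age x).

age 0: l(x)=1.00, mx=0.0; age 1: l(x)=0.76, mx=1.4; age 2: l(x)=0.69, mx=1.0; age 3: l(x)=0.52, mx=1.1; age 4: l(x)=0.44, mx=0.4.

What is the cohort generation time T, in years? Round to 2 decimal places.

1.94

lx·mx: 0, 1.064, 0.69, 0.572, 0.176 → R0 = 2.502
x·lx·mx: 0, 1.064, 1.38, 1.716, 0.704 → Σ = 4.864
T = 4.864 / 2.502 = 1.944045… → 1.94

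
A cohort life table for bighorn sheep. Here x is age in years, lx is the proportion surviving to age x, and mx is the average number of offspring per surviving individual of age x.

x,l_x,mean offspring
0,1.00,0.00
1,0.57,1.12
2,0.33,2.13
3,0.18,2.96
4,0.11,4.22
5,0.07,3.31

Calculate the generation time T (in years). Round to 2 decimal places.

2.59

lx·mx: 0, 0.6384, 0.7029, 0.5328, 0.4642, 0.2317 → R0 = 2.57
x·lx·mx: 0, 0.6384, 1.4058, 1.5984, 1.8568, 1.1585 → Σ = 6.6579
T = 6.6579 / 2.57 = 2.590623… → 2.59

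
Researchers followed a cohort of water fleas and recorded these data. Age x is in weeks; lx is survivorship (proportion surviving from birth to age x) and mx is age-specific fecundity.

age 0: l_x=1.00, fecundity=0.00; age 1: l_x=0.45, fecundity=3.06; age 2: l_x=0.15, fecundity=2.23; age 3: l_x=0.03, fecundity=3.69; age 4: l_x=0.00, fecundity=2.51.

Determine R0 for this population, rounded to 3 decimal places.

1.822

lx·mx by age: 0, 1.377, 0.3345, 0.1107, 0
R0 = Σ lx·mx = 1.8222 → 1.822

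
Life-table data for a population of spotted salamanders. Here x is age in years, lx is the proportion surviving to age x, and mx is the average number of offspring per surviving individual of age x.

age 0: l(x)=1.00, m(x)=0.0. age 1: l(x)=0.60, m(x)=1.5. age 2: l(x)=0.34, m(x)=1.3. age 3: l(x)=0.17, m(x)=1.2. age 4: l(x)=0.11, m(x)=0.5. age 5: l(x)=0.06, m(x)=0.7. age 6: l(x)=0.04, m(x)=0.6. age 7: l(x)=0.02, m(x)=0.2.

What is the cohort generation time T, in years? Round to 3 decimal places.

1.794

lx·mx: 0, 0.9, 0.442, 0.204, 0.055, 0.042, 0.024, 0.004 → R0 = 1.671
x·lx·mx: 0, 0.9, 0.884, 0.612, 0.22, 0.21, 0.144, 0.028 → Σ = 2.998
T = 2.998 / 1.671 = 1.794135… → 1.794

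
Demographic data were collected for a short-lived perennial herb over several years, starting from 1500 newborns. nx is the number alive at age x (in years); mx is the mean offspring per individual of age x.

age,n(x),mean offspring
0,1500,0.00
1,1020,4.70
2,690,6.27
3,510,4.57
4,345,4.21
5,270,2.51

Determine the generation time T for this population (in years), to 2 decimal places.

lx = nx/n0 = nx/1500: 1, 0.68, 0.46, 0.34, 0.23, 0.18
lx·mx: 0, 3.196, 2.8842, 1.5538, 0.9683, 0.4518 → R0 = 9.0541
x·lx·mx: 0, 3.196, 5.7684, 4.6614, 3.8732, 2.259 → Σ = 19.758
T = 19.758 / 9.0541 = 2.182216… → 2.18

2.18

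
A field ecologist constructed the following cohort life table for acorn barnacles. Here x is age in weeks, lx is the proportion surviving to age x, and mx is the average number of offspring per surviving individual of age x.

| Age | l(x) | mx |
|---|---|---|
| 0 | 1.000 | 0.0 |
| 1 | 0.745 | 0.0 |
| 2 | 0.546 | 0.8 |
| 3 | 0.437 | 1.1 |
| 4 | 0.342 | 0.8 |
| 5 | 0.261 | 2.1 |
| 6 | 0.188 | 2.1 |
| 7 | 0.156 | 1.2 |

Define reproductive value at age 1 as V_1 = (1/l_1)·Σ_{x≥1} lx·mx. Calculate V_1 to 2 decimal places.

lx·mx for x ≥ 1: 0, 0.4368, 0.4807, 0.2736, 0.5481, 0.3948, 0.1872 → sum = 2.3212
V_1 = 2.3212 / l_1 = 2.3212 / 0.745 = 3.115705… → 3.12

3.12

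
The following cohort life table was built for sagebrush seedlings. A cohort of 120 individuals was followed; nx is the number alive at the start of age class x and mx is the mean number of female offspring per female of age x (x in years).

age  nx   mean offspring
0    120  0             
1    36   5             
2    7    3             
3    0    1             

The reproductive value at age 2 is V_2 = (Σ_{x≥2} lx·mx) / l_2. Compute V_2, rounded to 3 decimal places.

3.000

lx = nx/n0 = nx/120: 1, 0.3, 0.05833…, 0
lx·mx for x ≥ 2: 0.175…, 0 → sum = 0.175…
V_2 = 0.175… / l_2 = 0.175… / 0.058333… = 3… → 3.000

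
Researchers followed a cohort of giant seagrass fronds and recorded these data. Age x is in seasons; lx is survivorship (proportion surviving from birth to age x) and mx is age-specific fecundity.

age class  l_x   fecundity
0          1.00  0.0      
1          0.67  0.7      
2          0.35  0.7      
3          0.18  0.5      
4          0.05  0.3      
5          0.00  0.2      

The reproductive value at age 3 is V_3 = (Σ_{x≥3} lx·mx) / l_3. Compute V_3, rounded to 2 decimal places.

0.58

lx·mx for x ≥ 3: 0.09, 0.015, 0 → sum = 0.105
V_3 = 0.105 / l_3 = 0.105 / 0.18 = 0.583333… → 0.58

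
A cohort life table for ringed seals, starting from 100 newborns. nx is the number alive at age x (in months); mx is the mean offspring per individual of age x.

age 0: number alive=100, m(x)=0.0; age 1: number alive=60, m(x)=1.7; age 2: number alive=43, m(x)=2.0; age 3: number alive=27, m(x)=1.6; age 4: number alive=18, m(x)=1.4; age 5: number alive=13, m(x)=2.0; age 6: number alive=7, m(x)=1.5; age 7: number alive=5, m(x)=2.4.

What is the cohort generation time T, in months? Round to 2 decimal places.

lx = nx/n0 = nx/100: 1, 0.6, 0.43, 0.27, 0.18, 0.13, 0.07, 0.05
lx·mx: 0, 1.02, 0.86, 0.432, 0.252, 0.26, 0.105, 0.12 → R0 = 3.049
x·lx·mx: 0, 1.02, 1.72, 1.296, 1.008, 1.3, 0.63, 0.84 → Σ = 7.814
T = 7.814 / 3.049 = 2.562807… → 2.56

2.56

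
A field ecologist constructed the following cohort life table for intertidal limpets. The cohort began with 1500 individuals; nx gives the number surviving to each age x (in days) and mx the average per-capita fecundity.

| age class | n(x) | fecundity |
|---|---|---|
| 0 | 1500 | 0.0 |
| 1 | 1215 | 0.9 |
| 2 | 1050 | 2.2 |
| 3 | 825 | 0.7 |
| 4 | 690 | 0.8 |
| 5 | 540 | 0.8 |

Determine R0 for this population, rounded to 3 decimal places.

lx = nx/n0 = nx/1500: 1, 0.81, 0.7, 0.55, 0.46, 0.36
lx·mx by age: 0, 0.729, 1.54, 0.385, 0.368, 0.288
R0 = Σ lx·mx = 3.31 → 3.310

3.310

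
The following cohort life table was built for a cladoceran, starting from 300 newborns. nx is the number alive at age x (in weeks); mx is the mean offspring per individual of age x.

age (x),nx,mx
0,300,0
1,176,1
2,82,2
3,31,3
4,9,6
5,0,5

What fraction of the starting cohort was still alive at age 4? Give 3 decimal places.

0.030

l_4 = n_4/n_0 = 9/300 = 0.03 → 0.030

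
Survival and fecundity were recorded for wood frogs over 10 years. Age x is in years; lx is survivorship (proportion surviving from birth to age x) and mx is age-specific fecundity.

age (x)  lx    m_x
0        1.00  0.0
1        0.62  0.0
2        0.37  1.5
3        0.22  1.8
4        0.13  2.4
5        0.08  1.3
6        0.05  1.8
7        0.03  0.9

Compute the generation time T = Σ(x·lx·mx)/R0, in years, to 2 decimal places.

lx·mx: 0, 0, 0.555, 0.396, 0.312, 0.104, 0.09, 0.027 → R0 = 1.484
x·lx·mx: 0, 0, 1.11, 1.188, 1.248, 0.52, 0.54, 0.189 → Σ = 4.795
T = 4.795 / 1.484 = 3.231132… → 3.23

3.23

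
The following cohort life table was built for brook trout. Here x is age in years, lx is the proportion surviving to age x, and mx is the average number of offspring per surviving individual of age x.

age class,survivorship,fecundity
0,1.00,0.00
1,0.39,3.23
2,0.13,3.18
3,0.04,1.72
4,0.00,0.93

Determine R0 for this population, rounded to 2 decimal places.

1.74

lx·mx by age: 0, 1.2597, 0.4134, 0.0688, 0
R0 = Σ lx·mx = 1.7419 → 1.74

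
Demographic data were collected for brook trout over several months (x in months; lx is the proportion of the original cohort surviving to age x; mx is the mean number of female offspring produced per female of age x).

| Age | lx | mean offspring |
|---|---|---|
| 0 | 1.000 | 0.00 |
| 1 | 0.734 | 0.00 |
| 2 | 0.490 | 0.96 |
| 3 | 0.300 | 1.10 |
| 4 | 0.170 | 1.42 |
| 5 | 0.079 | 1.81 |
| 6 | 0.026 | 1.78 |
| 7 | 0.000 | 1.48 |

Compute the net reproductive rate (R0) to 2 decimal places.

lx·mx by age: 0, 0, 0.4704, 0.33, 0.2414, 0.14299, 0.04628, 0
R0 = Σ lx·mx = 1.23107 → 1.23

1.23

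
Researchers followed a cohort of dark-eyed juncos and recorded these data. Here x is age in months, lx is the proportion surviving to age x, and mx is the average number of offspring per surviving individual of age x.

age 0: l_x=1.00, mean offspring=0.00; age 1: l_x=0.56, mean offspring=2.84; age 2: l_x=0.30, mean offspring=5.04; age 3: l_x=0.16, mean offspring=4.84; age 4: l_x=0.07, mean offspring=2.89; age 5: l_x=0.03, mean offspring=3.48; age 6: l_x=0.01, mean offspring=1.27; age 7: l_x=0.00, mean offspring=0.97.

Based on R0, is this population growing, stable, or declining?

growing

R0 = Σ lx·mx = 0 + 1.5904 + 1.512 + 0.7744 + 0.2023 + 0.1044 + 0.0127 + 0 = 4.1962
R0 > 1, so the population is growing.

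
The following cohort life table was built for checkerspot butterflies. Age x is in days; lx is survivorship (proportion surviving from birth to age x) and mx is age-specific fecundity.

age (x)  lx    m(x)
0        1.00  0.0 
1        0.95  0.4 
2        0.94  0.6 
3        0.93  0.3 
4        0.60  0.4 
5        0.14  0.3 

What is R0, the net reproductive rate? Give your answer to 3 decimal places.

lx·mx by age: 0, 0.38, 0.564, 0.279, 0.24, 0.042
R0 = Σ lx·mx = 1.505 → 1.505

1.505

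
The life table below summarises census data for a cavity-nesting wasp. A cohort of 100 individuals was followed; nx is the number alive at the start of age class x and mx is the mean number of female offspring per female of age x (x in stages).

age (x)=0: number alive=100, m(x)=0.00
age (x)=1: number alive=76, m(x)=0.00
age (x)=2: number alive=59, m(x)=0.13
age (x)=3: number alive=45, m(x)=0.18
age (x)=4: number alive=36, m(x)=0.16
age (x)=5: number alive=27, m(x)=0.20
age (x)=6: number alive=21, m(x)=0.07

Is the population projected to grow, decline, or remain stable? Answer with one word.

declining

lx = nx/n0 = nx/100: 1, 0.76, 0.59, 0.45, 0.36, 0.27, 0.21
R0 = Σ lx·mx = 0 + 0 + 0.0767 + 0.081 + 0.0576 + 0.054 + 0.0147 = 0.284
R0 < 1, so the population is declining.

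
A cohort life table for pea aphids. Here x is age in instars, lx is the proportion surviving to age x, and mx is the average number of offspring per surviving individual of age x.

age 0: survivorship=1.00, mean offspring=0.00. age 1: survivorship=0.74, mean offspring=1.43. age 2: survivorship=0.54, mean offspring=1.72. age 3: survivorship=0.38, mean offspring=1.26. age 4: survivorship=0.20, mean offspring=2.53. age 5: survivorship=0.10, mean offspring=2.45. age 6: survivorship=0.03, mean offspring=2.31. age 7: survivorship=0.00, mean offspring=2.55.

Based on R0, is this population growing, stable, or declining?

growing

R0 = Σ lx·mx = 0 + 1.0582 + 0.9288 + 0.4788 + 0.506 + 0.245 + 0.0693 + 0 = 3.2861
R0 > 1, so the population is growing.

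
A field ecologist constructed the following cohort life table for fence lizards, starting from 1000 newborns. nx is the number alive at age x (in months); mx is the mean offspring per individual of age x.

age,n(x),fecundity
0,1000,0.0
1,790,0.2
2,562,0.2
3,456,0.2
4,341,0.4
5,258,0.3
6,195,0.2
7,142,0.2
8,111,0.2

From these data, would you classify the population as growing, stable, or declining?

declining

lx = nx/n0 = nx/1000: 1, 0.79, 0.562, 0.456, 0.341, 0.258, 0.195, 0.142, 0.111
R0 = Σ lx·mx = 0 + 0.158 + 0.1124 + 0.0912 + 0.1364 + 0.0774 + 0.039 + 0.0284 + 0.0222 = 0.665
R0 < 1, so the population is declining.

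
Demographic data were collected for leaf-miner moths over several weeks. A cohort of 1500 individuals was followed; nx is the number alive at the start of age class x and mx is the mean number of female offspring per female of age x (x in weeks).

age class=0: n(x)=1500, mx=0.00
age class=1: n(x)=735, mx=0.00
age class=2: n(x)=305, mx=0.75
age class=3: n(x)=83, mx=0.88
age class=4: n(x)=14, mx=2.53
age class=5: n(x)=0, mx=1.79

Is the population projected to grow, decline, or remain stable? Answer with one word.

lx = nx/n0 = nx/1500: 1, 0.49, 0.20333…, 0.05533…, 0.00933…, 0
R0 = Σ lx·mx = 0 + 0 + 0.1525… + 0.048693… + 0.023613… + 0 = 0.224807…
R0 < 1, so the population is declining.

declining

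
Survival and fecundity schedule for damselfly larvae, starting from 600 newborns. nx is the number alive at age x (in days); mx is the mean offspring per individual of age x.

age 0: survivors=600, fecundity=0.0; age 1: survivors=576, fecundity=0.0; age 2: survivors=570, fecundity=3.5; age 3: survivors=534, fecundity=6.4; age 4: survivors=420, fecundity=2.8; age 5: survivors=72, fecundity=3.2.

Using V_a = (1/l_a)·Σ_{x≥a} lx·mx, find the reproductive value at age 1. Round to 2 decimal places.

lx = nx/n0 = nx/600: 1, 0.96, 0.95, 0.89, 0.7, 0.12
lx·mx for x ≥ 1: 0, 3.325, 5.696, 1.96, 0.384 → sum = 11.365
V_1 = 11.365 / l_1 = 11.365 / 0.96 = 11.838542… → 11.84

11.84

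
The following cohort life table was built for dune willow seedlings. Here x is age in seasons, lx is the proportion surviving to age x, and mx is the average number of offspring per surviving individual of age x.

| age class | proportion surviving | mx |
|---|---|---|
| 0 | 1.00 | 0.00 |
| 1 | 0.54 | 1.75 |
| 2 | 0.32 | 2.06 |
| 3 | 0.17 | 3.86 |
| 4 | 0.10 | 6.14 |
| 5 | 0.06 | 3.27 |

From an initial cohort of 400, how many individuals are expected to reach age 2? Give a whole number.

Expected survivors = N0 · l_2 = 400 × 0.32 = 128 → 128

128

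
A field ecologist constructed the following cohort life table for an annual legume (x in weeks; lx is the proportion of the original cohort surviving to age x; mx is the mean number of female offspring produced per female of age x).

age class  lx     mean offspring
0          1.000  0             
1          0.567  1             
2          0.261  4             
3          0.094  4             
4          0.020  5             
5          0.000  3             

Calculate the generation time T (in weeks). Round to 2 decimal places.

2.00

lx·mx: 0, 0.567, 1.044, 0.376, 0.1, 0 → R0 = 2.087
x·lx·mx: 0, 0.567, 2.088, 1.128, 0.4, 0 → Σ = 4.183
T = 4.183 / 2.087 = 2.004312… → 2.00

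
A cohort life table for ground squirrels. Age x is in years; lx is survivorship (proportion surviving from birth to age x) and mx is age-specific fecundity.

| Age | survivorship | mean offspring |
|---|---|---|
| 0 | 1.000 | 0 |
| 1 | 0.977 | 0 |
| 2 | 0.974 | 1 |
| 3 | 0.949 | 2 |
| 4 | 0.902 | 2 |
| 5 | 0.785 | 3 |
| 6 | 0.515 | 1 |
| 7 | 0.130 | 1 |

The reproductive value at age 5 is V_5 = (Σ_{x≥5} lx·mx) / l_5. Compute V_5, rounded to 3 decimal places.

3.822

lx·mx for x ≥ 5: 2.355, 0.515, 0.13 → sum = 3
V_5 = 3 / l_5 = 3 / 0.785 = 3.821656… → 3.822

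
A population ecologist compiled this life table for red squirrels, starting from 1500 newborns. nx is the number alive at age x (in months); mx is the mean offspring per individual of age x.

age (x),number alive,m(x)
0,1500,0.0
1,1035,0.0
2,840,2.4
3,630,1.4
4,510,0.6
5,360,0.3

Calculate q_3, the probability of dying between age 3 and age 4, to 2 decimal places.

lx = nx/n0 = nx/1500: 1, 0.69, 0.56, 0.42, 0.34, 0.24
q_3 = (l_3 − l_4) / l_3 = (0.42 − 0.34) / 0.42
     = 0.08 / 0.42 = 0.190476… → 0.19

0.19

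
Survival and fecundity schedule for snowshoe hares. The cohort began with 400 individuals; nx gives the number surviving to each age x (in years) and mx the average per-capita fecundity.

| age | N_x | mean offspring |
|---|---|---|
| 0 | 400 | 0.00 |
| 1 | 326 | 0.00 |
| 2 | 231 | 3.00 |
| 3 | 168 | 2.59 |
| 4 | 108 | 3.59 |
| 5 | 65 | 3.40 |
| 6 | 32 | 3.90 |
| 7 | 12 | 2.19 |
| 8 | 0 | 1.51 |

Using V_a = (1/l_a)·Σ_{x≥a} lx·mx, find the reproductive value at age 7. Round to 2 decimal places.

lx = nx/n0 = nx/400: 1, 0.815, 0.5775, 0.42, 0.27, 0.1625, 0.08, 0.03, 0
lx·mx for x ≥ 7: 0.0657, 0 → sum = 0.0657
V_7 = 0.0657 / l_7 = 0.0657 / 0.03 = 2.19 → 2.19

2.19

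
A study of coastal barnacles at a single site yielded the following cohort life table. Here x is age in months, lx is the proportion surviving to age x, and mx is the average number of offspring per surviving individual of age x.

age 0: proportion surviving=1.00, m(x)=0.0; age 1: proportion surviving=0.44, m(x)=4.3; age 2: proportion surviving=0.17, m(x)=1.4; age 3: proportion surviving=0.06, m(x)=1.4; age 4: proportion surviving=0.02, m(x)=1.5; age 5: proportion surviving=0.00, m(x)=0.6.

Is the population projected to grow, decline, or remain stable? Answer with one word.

R0 = Σ lx·mx = 0 + 1.892 + 0.238 + 0.084 + 0.03 + 0 = 2.244
R0 > 1, so the population is growing.

growing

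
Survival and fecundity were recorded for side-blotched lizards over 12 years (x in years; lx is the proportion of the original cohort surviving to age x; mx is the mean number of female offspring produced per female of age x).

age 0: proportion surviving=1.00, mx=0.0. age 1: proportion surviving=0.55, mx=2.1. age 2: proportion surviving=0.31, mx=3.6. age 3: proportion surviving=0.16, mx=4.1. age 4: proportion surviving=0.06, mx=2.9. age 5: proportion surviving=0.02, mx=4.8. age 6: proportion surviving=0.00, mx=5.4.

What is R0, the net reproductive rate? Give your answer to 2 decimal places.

3.20

lx·mx by age: 0, 1.155, 1.116, 0.656, 0.174, 0.096, 0
R0 = Σ lx·mx = 3.197 → 3.20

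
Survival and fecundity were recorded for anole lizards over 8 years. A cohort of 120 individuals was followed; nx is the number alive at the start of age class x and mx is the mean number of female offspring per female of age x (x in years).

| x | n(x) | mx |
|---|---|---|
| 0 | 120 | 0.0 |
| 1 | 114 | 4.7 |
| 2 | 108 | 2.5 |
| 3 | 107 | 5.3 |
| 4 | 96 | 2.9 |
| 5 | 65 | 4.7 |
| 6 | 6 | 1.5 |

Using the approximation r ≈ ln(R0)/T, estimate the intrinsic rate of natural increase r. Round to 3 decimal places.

1.004

lx = nx/n0 = nx/120: 1, 0.95, 0.9, 0.89167…, 0.8, 0.54167…, 0.05
R0 = Σ lx·mx = 0 + 4.465 + 2.25 + 4.72583… + 2.32 + 2.54583… + 0.075 = 16.381667…
Σ x·lx·mx = 45.601667…; T = 45.601667…/16.381667… = 2.7837…
r ≈ ln(R0)/T = ln(16.381667…)/2.7837… = 1.00448… → 1.004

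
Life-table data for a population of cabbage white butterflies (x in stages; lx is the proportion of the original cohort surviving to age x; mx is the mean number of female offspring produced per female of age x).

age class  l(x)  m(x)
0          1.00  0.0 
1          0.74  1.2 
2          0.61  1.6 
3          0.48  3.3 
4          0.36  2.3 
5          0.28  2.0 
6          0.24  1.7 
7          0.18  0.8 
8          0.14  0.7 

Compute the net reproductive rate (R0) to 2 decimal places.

lx·mx by age: 0, 0.888, 0.976, 1.584, 0.828, 0.56, 0.408, 0.144, 0.098
R0 = Σ lx·mx = 5.486 → 5.49

5.49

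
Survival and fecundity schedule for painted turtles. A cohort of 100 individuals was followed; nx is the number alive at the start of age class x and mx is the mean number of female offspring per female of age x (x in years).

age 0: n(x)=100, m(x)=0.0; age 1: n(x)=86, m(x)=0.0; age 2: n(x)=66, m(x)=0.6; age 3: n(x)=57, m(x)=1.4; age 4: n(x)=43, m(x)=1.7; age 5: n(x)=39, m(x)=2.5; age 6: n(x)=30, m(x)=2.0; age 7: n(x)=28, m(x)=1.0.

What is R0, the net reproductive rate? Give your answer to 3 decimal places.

lx = nx/n0 = nx/100: 1, 0.86, 0.66, 0.57, 0.43, 0.39, 0.3, 0.28
lx·mx by age: 0, 0, 0.396, 0.798, 0.731, 0.975, 0.6, 0.28
R0 = Σ lx·mx = 3.78 → 3.780

3.780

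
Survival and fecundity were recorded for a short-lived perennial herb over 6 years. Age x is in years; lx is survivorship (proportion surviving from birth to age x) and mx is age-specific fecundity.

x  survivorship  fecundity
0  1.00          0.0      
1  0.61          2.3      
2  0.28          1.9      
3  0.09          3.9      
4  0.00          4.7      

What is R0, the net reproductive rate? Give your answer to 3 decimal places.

2.286

lx·mx by age: 0, 1.403, 0.532, 0.351, 0
R0 = Σ lx·mx = 2.286 → 2.286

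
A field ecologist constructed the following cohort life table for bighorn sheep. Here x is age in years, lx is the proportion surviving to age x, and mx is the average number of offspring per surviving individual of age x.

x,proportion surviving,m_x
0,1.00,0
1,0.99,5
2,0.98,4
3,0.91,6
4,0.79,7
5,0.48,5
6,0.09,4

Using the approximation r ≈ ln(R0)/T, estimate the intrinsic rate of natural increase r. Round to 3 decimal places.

R0 = Σ lx·mx = 0 + 4.95 + 3.92 + 5.46 + 5.53 + 2.4 + 0.36 = 22.62
Σ x·lx·mx = 65.45; T = 65.45/22.62 = 2.89346…
r ≈ ln(R0)/T = ln(22.62)/2.89346… = 1.07789… → 1.078

1.078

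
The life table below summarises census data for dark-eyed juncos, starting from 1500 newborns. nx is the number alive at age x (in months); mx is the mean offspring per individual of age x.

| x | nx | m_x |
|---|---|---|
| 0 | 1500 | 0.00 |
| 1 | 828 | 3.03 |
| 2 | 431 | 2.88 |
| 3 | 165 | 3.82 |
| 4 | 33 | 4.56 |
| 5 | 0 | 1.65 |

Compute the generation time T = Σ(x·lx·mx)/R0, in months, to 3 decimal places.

1.652

lx = nx/n0 = nx/1500: 1, 0.552, 0.28733…, 0.11, 0.022, 0
lx·mx: 0, 1.67256, 0.82752…, 0.4202, 0.10032, 0 → R0 = 3.0206…
x·lx·mx: 0, 1.67256, 1.65504…, 1.2606, 0.40128, 0 → Σ = 4.98948…
T = 4.98948… / 3.0206… = 1.651818… → 1.652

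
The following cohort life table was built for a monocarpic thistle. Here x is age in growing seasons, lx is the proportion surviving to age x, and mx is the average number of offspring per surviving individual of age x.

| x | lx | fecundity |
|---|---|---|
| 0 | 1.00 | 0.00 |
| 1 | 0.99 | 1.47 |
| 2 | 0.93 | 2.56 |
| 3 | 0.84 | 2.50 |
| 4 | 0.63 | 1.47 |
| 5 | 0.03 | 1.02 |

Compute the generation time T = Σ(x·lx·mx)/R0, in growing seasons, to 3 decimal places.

2.376

lx·mx: 0, 1.4553, 2.3808, 2.1, 0.9261, 0.0306 → R0 = 6.8928
x·lx·mx: 0, 1.4553, 4.7616, 6.3, 3.7044, 0.153 → Σ = 16.3743
T = 16.3743 / 6.8928 = 2.375566… → 2.376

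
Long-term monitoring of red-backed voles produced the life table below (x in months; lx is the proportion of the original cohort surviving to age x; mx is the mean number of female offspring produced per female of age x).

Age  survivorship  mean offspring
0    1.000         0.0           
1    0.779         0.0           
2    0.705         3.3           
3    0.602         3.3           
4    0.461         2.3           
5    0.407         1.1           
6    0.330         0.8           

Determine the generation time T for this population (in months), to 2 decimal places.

3.07

lx·mx: 0, 0, 2.3265, 1.9866, 1.0603, 0.4477, 0.264 → R0 = 6.0851
x·lx·mx: 0, 0, 4.653, 5.9598, 4.2412, 2.2385, 1.584 → Σ = 18.6765
T = 18.6765 / 6.0851 = 3.069218… → 3.07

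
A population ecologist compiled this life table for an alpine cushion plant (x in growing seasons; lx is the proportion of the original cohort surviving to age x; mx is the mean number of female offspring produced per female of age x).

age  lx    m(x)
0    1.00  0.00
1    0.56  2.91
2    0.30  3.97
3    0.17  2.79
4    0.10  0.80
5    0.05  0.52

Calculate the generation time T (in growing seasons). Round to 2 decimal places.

lx·mx: 0, 1.6296, 1.191, 0.4743, 0.08, 0.026 → R0 = 3.4009
x·lx·mx: 0, 1.6296, 2.382, 1.4229, 0.32, 0.13 → Σ = 5.8845
T = 5.8845 / 3.4009 = 1.730277… → 1.73

1.73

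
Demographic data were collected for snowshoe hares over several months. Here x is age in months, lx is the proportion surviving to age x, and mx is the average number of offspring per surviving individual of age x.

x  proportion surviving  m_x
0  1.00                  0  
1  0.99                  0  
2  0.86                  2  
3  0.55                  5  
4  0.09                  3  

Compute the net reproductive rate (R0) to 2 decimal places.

4.74

lx·mx by age: 0, 0, 1.72, 2.75, 0.27
R0 = Σ lx·mx = 4.74 → 4.74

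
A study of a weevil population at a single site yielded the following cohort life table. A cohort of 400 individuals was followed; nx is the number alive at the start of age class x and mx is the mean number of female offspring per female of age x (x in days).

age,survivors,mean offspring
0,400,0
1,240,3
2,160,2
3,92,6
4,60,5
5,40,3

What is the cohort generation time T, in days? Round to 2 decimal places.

lx = nx/n0 = nx/400: 1, 0.6, 0.4, 0.23, 0.15, 0.1
lx·mx: 0, 1.8, 0.8, 1.38, 0.75, 0.3 → R0 = 5.03
x·lx·mx: 0, 1.8, 1.6, 4.14, 3, 1.5 → Σ = 12.04
T = 12.04 / 5.03 = 2.393638… → 2.39

2.39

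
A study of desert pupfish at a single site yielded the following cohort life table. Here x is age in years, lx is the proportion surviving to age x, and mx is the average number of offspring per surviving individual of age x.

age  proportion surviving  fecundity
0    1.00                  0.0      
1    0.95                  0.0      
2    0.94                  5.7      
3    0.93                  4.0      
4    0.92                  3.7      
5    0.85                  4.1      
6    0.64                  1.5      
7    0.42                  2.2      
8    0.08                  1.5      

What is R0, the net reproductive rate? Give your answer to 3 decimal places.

17.971

lx·mx by age: 0, 0, 5.358, 3.72, 3.404, 3.485, 0.96, 0.924, 0.12
R0 = Σ lx·mx = 17.971 → 17.971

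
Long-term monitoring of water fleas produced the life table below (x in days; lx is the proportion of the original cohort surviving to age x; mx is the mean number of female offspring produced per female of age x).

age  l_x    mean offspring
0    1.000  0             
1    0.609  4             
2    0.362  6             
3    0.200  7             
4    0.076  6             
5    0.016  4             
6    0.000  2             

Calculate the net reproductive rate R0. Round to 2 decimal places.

lx·mx by age: 0, 2.436, 2.172, 1.4, 0.456, 0.064, 0
R0 = Σ lx·mx = 6.528 → 6.53

6.53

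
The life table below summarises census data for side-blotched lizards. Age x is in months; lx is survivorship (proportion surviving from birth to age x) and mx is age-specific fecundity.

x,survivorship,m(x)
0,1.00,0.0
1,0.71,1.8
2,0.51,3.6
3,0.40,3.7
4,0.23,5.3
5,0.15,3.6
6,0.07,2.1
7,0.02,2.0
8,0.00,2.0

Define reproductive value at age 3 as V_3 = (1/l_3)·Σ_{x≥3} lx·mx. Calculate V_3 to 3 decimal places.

lx·mx for x ≥ 3: 1.48, 1.219, 0.54, 0.147, 0.04, 0 → sum = 3.426
V_3 = 3.426 / l_3 = 3.426 / 0.4 = 8.565 → 8.565

8.565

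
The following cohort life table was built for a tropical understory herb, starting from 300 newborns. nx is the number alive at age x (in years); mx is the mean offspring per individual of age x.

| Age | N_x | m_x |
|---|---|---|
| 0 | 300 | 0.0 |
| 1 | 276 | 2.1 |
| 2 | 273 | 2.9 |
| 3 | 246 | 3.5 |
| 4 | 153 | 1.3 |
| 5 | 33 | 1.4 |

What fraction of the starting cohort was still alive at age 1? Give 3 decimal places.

l_1 = n_1/n_0 = 276/300 = 0.92 → 0.920

0.920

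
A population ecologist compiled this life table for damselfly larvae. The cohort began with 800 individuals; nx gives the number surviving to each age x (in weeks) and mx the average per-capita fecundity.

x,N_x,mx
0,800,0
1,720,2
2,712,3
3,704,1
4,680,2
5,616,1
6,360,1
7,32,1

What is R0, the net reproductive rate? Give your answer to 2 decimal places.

8.31

lx = nx/n0 = nx/800: 1, 0.9, 0.89, 0.88, 0.85, 0.77, 0.45, 0.04
lx·mx by age: 0, 1.8, 2.67, 0.88, 1.7, 0.77, 0.45, 0.04
R0 = Σ lx·mx = 8.31 → 8.31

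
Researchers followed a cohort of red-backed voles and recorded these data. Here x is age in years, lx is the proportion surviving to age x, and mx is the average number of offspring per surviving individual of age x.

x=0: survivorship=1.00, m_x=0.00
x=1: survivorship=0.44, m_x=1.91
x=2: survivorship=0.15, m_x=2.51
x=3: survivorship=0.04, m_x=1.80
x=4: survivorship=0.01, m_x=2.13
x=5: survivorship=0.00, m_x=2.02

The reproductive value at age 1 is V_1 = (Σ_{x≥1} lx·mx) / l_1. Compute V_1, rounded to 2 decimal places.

2.98

lx·mx for x ≥ 1: 0.8404, 0.3765, 0.072, 0.0213, 0 → sum = 1.3102
V_1 = 1.3102 / l_1 = 1.3102 / 0.44 = 2.977727… → 2.98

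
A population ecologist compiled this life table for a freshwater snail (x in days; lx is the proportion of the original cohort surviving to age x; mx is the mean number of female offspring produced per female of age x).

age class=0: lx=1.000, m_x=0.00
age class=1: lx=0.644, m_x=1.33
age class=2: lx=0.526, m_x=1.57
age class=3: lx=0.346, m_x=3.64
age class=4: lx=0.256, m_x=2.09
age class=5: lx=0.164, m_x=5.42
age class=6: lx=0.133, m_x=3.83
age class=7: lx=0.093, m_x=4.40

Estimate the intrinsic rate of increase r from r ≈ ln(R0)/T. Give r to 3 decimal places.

0.468

R0 = Σ lx·mx = 0 + 0.85652 + 0.82582 + 1.25944 + 0.53504 + 0.88888 + 0.50939 + 0.4092 = 5.28429
Σ x·lx·mx = 18.79178; T = 18.79178/5.28429 = 3.55616…
r ≈ ln(R0)/T = ln(5.28429)/3.55616… = 0.46813… → 0.468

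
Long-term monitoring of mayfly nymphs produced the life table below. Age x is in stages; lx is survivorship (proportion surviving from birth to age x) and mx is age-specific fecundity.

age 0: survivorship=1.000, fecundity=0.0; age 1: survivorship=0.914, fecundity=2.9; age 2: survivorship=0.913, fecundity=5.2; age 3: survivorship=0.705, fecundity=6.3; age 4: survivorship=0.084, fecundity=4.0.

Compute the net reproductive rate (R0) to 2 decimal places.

12.18

lx·mx by age: 0, 2.6506, 4.7476, 4.4415, 0.336
R0 = Σ lx·mx = 12.1757 → 12.18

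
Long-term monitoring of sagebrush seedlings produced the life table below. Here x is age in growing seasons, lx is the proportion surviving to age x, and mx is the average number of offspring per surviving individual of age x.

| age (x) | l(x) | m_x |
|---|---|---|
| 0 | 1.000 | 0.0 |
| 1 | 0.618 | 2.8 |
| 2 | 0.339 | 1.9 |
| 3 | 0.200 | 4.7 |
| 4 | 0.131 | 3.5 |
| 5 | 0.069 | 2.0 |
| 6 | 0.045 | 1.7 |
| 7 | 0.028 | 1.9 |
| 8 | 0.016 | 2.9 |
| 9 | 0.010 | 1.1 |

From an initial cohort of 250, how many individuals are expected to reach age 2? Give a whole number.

85

Expected survivors = N0 · l_2 = 250 × 0.339 = 84.75 → 85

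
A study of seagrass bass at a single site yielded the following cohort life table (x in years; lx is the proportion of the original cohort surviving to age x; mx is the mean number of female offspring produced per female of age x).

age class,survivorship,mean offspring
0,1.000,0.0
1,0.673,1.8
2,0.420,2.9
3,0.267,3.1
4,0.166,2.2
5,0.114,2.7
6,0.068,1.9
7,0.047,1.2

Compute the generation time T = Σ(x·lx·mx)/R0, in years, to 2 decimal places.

2.50

lx·mx: 0, 1.2114, 1.218, 0.8277, 0.3652, 0.3078, 0.1292, 0.0564 → R0 = 4.1157
x·lx·mx: 0, 1.2114, 2.436, 2.4831, 1.4608, 1.539, 0.7752, 0.3948 → Σ = 10.3003
T = 10.3003 / 4.1157 = 2.502685… → 2.50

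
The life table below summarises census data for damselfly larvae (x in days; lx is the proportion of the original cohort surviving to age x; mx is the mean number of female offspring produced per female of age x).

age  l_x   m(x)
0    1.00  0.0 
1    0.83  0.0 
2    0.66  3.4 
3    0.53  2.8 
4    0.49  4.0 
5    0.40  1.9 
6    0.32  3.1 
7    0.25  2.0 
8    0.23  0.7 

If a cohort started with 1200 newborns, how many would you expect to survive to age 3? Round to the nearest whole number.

636

Expected survivors = N0 · l_3 = 1200 × 0.53 = 636 → 636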